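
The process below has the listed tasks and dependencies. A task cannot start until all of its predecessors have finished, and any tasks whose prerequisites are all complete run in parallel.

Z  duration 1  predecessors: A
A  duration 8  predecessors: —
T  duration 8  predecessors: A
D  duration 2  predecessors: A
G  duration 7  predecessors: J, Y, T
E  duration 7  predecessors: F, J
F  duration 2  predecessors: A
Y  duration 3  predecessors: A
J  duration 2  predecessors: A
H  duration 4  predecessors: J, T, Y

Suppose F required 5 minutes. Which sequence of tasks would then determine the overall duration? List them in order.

A, T, G

Critical path before the change: A→T→G = 8+8+7 = 23 giving 23 minutes.
The longest path through F is only 17 minutes, so F has float 6.
That remains the longest chain; total 23 minutes.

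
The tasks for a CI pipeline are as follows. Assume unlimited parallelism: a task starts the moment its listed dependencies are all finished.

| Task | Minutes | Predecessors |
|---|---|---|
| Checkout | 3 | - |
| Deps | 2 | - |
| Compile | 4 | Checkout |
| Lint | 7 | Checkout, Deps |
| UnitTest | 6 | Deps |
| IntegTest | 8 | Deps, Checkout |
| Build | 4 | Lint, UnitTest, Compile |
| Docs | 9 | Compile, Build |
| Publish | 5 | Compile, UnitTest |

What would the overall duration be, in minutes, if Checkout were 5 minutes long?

25

Actual critical path: Checkout→Lint→Build→Docs = 3+7+4+9 = 23 ⇒ 23 minutes.
Checkout lies on that path, so at 5 minutes the path becomes 25 minutes.
No other chain overtakes it, so the finish is 25 minutes.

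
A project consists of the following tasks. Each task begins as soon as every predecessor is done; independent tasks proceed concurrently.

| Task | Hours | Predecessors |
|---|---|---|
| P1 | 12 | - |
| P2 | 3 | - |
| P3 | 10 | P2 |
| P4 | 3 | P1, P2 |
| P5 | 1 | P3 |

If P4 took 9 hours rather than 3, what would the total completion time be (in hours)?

As given, the longest chain is P1→P4 = 12+3 = 15, so the finish is 15 hours.
P4 is on the critical path; changing it to 9 makes that path 21 hours.
That remains the longest chain; total 21 hours.

21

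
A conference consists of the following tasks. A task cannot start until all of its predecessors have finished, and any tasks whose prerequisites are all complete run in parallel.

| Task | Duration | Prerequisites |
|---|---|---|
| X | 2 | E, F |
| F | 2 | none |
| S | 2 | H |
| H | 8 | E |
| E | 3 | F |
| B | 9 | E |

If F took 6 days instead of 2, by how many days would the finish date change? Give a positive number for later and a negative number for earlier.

Actual critical path: F→E→H→S = 2+3+8+2 = 15 ⇒ 15 days.
F is on the critical path; changing it to 6 makes that path 19 days.
The critical path is still F→E→H→S; finish is now 19 days.
Change in finish: 19 − 15 = +4 days.

4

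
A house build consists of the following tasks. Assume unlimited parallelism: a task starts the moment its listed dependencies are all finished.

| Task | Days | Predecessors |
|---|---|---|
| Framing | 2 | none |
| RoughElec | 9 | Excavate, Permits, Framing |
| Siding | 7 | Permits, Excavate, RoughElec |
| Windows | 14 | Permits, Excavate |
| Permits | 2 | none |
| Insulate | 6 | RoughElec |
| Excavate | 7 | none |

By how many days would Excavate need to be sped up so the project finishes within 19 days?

Current finish: 23 days; target: 19.
Excavate is on every critical path, so each day cut from Excavate cuts the finish by one (this holds down to a finish of 18).
Need 23 − 19 = 4 days off Excavate → Excavate becomes 3 days, finish becomes 19.

4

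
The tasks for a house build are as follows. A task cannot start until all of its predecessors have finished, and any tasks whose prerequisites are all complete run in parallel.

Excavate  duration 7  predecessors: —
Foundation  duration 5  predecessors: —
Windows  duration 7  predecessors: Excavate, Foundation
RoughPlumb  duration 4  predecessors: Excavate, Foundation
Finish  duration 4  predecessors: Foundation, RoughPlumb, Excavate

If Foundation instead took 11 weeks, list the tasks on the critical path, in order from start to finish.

Baseline: Excavate→RoughPlumb→Finish = 7+4+4 = 15 → 15 weeks.
Foundation is off the critical path — its longest chain is 13 weeks, giving 2 of slack.
New critical path: Foundation→RoughPlumb→Finish = 11+4+4 = 19 ⇒ 19 weeks.

Foundation, RoughPlumb, Finish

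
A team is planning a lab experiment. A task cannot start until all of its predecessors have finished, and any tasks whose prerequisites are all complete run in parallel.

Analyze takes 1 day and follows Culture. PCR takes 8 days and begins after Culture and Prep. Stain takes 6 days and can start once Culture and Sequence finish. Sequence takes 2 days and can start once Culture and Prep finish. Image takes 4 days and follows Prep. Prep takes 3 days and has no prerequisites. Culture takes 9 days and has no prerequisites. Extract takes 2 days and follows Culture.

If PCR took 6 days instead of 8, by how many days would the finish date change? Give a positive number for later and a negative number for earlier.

0

Critical path before the change: Culture→PCR = 9+8 = 17 giving 17 days.
PCR lies on that path, so at 6 days the path becomes 15 days.
New critical path: Culture→Sequence→Stain = 9+2+6 = 17 ⇒ 17 days.
Change in finish: 17 − 17 = +0 days.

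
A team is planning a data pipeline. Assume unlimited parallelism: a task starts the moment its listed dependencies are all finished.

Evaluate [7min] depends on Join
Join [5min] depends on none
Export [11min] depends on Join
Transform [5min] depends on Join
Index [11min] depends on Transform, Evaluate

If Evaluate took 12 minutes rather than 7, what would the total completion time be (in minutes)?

As given, the longest chain is Join→Evaluate→Index = 5+7+11 = 23, so the finish is 23 minutes.
Evaluate is on the critical path; changing it to 12 makes that path 28 minutes.
That remains the longest chain; total 28 minutes.

28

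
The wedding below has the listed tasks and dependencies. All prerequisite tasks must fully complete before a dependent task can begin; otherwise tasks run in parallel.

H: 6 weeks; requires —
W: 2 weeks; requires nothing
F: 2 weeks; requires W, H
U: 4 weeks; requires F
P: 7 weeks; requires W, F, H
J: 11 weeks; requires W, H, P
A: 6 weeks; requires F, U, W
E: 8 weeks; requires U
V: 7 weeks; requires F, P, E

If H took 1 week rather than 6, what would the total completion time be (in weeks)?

Critical path before the change: H→F→U→E→V = 6+2+4+8+7 = 27 giving 27 weeks.
Since H is critical, the -5 change carries straight to that chain (now 22 weeks).
The binding chain switches to W→F→U→E→V = 2+2+4+8+7 = 23; finish 23 weeks.

23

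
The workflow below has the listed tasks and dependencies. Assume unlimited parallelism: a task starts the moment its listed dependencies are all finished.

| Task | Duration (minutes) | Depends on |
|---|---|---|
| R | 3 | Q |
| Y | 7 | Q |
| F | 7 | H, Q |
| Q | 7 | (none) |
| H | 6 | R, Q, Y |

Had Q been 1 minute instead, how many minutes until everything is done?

Baseline: Q→Y→H→F = 7+7+6+7 = 27 → 27 minutes.
Q is on the critical path; changing it to 1 makes that path 21 minutes.
That remains the longest chain; total 21 minutes.

21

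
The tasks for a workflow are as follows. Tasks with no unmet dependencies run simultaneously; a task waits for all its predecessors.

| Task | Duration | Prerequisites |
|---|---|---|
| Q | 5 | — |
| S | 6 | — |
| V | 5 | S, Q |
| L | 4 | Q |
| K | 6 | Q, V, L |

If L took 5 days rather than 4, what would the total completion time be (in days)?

Baseline: S→V→K = 6+5+6 = 17 → 17 days.
L has 2 days of float (longest path through it is 15).
No other chain overtakes it, so the finish is 17 days.

17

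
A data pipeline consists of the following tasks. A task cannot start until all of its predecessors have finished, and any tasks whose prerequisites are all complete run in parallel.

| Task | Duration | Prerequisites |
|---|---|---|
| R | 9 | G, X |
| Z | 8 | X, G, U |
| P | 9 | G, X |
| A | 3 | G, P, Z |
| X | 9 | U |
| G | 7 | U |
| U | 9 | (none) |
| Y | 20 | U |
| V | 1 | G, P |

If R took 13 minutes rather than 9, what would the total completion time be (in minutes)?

Critical path before the change: U→X→P→A = 9+9+9+3 = 30 giving 30 minutes.
R is off the critical path — its longest chain is 27 minutes, giving 3 of slack.
Now U→X→R = 9+9+13 = 31 is longest, so the finish becomes 31 minutes.

31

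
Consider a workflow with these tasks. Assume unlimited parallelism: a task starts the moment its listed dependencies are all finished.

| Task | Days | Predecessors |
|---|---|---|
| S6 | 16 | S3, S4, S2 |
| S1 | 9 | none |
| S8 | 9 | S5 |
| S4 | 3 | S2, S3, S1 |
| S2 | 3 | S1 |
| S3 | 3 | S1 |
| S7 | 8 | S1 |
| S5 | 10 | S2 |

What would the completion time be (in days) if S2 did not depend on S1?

31

Before: longest chain S1→S2→S4→S6 = 9+3+3+16 = 31, finish 31.
Without S1→S2, S2's earliest start moves from 9 to 0.
The longest chain is now S1→S3→S4→S6 = 9+3+3+16 = 31, so the job takes 31 days.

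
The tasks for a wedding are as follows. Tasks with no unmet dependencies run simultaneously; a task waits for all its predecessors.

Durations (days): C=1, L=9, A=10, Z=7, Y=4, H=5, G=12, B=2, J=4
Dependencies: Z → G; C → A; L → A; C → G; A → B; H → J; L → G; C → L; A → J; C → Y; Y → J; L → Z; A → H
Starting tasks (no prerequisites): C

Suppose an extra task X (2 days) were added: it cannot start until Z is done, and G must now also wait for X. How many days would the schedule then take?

Originally the schedule takes 29 days.
With X inserted, G now waits for max(C, L, Z, X).
New critical path: C→L→Z→X→G = 1+9+7+2+12 = 31 ⇒ 31 days.

31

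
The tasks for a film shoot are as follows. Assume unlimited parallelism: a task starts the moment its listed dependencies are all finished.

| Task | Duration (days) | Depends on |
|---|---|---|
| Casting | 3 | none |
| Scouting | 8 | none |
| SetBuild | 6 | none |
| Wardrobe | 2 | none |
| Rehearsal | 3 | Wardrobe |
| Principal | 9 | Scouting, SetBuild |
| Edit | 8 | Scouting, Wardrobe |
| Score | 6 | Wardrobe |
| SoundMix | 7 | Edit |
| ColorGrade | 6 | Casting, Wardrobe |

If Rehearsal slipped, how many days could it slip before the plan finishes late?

18

Scouting→Edit→SoundMix = 8+8+7 = 23 sets the makespan at 23 days.
Longest path through Rehearsal: 5 days (earliest finish 5, latest finish 23).
Float = 23 − 5 = 18.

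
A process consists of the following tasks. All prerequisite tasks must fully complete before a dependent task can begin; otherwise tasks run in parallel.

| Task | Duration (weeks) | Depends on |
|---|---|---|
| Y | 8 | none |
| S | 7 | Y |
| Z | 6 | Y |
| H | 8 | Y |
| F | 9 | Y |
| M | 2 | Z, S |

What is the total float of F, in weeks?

0

The longest chain is Y→S→M = 8+7+2 = 17; overall finish 17 weeks.
F finishes as early as 17 and must finish by 17.
So F can slip 17 − 17 = 0 weeks.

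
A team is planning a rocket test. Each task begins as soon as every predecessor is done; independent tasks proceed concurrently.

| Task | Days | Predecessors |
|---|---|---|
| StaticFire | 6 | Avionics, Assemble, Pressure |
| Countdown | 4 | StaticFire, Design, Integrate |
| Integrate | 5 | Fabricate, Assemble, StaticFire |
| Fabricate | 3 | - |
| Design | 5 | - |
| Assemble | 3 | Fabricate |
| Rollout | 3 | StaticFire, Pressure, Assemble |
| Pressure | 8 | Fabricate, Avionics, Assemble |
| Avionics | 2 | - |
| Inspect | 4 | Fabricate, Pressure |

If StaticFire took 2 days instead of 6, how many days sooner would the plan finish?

4

Actual critical path: Fabricate→Assemble→Pressure→StaticFire→Integrate→Countdown = 3+3+8+6+5+4 = 29 ⇒ 29 days.
Since StaticFire is critical, the -4 change carries straight to that chain (now 25 days).
That remains the longest chain; total 25 days.
Change in finish: 25 − 29 = -4 days.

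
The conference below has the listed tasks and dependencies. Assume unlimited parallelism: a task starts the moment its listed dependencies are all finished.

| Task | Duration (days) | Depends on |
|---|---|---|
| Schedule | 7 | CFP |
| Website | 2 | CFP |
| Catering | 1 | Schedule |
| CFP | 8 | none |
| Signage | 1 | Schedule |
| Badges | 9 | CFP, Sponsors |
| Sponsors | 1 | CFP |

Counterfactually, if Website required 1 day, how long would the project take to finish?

18

Actual critical path: CFP→Sponsors→Badges = 8+1+9 = 18 ⇒ 18 days.
Website has 8 days of float (longest path through it is 10).
That remains the longest chain; total 18 days.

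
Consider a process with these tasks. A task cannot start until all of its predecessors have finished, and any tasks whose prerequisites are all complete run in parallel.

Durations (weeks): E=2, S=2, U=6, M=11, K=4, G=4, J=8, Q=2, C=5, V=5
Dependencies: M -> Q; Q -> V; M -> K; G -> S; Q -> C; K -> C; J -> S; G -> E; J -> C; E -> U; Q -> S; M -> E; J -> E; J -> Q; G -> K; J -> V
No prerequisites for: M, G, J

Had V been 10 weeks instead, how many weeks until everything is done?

Actual critical path: M→K→C = 11+4+5 = 20 ⇒ 20 weeks.
V has 2 weeks of float (longest path through it is 18).
The binding chain switches to M→Q→V = 11+2+10 = 23; finish 23 weeks.

23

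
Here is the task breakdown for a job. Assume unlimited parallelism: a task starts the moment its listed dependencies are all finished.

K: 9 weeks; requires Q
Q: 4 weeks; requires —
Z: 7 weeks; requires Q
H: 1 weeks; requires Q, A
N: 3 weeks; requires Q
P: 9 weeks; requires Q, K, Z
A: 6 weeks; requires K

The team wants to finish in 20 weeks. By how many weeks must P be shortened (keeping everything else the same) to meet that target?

2

Current finish: 22 weeks; target: 20.
P is on every critical path, so each week cut from P cuts the finish by one (this holds down to a finish of 20).
Need 22 − 20 = 2 weeks off P → P becomes 7 weeks, finish becomes 20.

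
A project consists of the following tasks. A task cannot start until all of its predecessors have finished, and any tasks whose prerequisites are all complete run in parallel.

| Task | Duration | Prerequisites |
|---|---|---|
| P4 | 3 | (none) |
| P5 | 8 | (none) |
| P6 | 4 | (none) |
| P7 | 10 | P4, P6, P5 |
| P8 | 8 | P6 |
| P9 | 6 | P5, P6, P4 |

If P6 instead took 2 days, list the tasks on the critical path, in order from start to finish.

P5, P7

Critical path before the change: P5→P7 = 8+10 = 18 giving 18 days.
The longest path through P6 is only 14 days, so P6 has float 4.
No other chain overtakes it, so the finish is 18 days.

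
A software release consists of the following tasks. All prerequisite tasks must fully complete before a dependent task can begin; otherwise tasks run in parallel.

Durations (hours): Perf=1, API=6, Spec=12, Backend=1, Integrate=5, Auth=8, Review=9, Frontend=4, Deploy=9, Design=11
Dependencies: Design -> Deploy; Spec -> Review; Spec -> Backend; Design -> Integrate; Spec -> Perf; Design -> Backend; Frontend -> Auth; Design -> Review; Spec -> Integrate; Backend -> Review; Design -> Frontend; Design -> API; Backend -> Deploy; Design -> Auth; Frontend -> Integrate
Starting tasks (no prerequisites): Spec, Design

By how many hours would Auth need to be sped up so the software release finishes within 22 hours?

1

Current finish: 23 hours; target: 22.
Auth is on every critical path, so each hour cut from Auth cuts the finish by one (this holds down to a finish of 22).
Need 23 − 22 = 1 hour off Auth → Auth becomes 7 hours, finish becomes 22.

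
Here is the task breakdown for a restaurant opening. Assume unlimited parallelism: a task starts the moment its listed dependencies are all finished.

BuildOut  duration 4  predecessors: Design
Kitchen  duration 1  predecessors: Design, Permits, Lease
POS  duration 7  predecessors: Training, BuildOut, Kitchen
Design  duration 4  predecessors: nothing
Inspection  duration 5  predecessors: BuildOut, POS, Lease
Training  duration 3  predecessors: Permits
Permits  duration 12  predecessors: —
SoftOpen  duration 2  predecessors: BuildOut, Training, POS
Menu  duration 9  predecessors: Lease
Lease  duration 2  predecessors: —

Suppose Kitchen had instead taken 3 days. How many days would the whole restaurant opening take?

27

The binding path is Permits→Training→POS→Inspection = 12+3+7+5 = 27; finish at 27 days.
The longest path through Kitchen is only 25 days, so Kitchen has float 2.
New critical path: Permits→Kitchen→POS→Inspection = 12+3+7+5 = 27 ⇒ 27 days.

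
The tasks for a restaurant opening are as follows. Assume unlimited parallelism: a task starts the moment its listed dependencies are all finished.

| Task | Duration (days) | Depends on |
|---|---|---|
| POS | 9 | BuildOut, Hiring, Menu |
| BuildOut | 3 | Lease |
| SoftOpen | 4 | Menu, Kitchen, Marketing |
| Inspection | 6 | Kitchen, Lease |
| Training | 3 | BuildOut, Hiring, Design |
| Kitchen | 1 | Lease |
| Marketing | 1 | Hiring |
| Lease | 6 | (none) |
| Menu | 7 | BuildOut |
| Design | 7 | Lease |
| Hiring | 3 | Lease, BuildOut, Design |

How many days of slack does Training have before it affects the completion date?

Lease→Design→Hiring→POS = 6+7+3+9 = 25 sets the makespan at 25 days.
The longest chain containing Training totals 19 days.
Slack of Training = 22 − 16 = 6 days.

6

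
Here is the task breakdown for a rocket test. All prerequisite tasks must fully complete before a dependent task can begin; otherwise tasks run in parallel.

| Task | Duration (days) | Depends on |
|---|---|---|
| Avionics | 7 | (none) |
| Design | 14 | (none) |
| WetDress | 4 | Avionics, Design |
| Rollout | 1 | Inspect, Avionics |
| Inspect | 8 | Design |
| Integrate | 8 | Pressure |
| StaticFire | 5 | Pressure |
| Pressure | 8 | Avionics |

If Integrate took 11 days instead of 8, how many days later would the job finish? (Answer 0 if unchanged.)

3

Critical path before the change: Avionics→Pressure→Integrate = 7+8+8 = 23 giving 23 days.
Since Integrate is critical, the +3 change carries straight to that chain (now 26 days).
The critical path is still Avionics→Pressure→Integrate; finish is now 26 days.
Change in finish: 26 − 23 = +3 days.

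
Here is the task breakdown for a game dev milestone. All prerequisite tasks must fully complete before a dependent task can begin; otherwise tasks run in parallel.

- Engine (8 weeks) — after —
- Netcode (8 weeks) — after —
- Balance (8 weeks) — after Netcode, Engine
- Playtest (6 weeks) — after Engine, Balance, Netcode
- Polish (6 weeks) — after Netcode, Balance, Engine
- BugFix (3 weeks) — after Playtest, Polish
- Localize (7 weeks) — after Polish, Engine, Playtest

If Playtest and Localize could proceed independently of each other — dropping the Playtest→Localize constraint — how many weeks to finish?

Before: longest chain Engine→Balance→Playtest→Localize = 8+8+6+7 = 29, finish 29.
Dropping Playtest→Localize doesn't change Localize's earliest start (22); another predecessor still binds.
After: Engine→Balance→Polish→Localize = 8+8+6+7 = 29 → 29 weeks.

29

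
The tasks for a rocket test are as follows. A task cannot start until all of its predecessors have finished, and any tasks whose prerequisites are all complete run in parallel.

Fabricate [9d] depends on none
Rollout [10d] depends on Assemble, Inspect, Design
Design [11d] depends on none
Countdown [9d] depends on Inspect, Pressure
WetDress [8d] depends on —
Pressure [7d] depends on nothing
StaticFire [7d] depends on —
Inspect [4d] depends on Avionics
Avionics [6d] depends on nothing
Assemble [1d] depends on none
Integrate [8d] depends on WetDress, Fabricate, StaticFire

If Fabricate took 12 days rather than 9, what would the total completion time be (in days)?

21

As given, the longest chain is Design→Rollout = 11+10 = 21, so the finish is 21 days.
Fabricate is off the critical path — its longest chain is 17 days, giving 4 of slack.
No other chain overtakes it, so the finish is 21 days.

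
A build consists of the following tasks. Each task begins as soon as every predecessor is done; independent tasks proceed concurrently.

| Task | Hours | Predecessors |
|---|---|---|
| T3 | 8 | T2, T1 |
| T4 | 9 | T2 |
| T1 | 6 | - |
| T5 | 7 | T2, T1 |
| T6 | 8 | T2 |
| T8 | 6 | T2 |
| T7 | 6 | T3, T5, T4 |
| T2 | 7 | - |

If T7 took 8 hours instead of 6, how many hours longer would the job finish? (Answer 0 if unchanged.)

Actual critical path: T2→T4→T7 = 7+9+6 = 22 ⇒ 22 hours.
T7 lies on that path, so at 8 hours the path becomes 24 hours.
That remains the longest chain; total 24 hours.
Change in finish: 24 − 22 = +2 hours.

2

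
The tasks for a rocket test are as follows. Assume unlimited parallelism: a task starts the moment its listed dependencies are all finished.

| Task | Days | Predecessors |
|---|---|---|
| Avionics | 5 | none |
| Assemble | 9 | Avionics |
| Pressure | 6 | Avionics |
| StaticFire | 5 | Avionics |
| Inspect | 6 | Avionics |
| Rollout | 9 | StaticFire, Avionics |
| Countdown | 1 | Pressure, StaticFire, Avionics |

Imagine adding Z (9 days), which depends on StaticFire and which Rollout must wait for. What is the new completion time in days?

Originally the project takes 19 days.
With Z inserted, Rollout now waits for max(StaticFire, Avionics, Z).
New critical path: Avionics→StaticFire→Z→Rollout = 5+5+9+9 = 28 ⇒ 28 days.

28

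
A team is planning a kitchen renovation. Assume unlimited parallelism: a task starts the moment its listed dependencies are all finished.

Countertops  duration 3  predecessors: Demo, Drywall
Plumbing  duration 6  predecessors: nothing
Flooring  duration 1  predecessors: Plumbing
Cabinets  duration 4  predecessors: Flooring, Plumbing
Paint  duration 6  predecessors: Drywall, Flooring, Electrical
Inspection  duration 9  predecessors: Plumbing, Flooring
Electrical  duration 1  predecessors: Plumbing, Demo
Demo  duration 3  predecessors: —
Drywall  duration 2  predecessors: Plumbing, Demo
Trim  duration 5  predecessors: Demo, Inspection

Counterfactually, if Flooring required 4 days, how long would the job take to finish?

Baseline: Plumbing→Flooring→Inspection→Trim = 6+1+9+5 = 21 → 21 days.
Flooring is on the critical path; changing it to 4 makes that path 24 days.
That remains the longest chain; total 24 days.

24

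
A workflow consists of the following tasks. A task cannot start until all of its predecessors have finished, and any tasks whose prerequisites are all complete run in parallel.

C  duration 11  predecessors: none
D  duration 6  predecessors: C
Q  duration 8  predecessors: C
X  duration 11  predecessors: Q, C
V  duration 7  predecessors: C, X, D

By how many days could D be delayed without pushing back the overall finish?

The longest chain is C→Q→X→V = 11+8+11+7 = 37; overall finish 37 days.
D finishes as early as 17 and must finish by 30.
Slack of D = 24 − 11 = 13 days.

13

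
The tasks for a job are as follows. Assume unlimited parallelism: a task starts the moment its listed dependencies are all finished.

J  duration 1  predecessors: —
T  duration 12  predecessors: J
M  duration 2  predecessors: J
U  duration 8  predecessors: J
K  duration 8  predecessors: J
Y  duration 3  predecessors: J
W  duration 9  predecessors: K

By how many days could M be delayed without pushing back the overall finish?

15

J→K→W = 1+8+9 = 18 sets the makespan at 18 days.
M finishes as early as 3 and must finish by 18.
Slack of M = 16 − 1 = 15 days.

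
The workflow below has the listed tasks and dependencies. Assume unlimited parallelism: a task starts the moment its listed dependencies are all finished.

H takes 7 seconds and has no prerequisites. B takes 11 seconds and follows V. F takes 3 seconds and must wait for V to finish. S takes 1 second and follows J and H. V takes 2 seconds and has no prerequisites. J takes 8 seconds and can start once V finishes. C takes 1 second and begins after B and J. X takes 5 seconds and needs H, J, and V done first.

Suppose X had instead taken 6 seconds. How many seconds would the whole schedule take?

16

Actual critical path: V→J→X = 2+8+5 = 15 ⇒ 15 seconds.
X is on the critical path; changing it to 6 makes that path 16 seconds.
That remains the longest chain; total 16 seconds.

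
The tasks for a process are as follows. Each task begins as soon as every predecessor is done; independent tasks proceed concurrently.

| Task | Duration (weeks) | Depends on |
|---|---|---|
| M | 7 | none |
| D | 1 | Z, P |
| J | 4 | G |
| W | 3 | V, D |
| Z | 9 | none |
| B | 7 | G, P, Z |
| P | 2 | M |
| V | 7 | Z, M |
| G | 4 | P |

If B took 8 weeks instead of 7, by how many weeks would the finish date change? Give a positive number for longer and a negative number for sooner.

The binding path is M→P→G→B = 7+2+4+7 = 20; finish at 20 weeks.
B is on the critical path; changing it to 8 makes that path 21 weeks.
The critical path is still M→P→G→B; finish is now 21 weeks.
Change in finish: 21 − 20 = +1 weeks.

1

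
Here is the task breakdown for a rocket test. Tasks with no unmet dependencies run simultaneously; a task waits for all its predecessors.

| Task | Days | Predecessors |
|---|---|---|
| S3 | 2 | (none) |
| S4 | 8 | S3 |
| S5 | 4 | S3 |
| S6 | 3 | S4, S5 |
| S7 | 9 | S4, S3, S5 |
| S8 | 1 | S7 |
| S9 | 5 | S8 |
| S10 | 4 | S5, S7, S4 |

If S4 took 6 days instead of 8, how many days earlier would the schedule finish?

2

Critical path before the change: S3→S4→S7→S8→S9 = 2+8+9+1+5 = 25 giving 25 days.
Since S4 is critical, the -2 change carries straight to that chain (now 23 days).
That remains the longest chain; total 23 days.
Change in finish: 23 − 25 = -2 days.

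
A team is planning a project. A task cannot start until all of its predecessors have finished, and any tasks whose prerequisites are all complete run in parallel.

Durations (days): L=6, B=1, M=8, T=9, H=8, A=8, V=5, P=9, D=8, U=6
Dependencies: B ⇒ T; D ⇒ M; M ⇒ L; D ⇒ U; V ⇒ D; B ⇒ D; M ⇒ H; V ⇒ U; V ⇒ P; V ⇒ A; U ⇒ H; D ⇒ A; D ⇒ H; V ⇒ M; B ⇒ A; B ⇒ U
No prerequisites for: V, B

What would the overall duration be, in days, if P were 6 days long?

29

Critical path before the change: V→D→M→H = 5+8+8+8 = 29 giving 29 days.
P is off the critical path — its longest chain is 14 days, giving 15 of slack.
No other chain overtakes it, so the finish is 29 days.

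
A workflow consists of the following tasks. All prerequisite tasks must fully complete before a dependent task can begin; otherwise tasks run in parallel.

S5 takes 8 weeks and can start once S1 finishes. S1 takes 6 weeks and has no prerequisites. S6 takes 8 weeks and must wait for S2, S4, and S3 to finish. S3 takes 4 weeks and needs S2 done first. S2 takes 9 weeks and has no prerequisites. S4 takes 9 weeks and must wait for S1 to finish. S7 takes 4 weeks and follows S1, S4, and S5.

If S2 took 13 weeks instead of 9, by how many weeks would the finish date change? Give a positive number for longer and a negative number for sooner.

2

Critical path before the change: S1→S4→S6 = 6+9+8 = 23 giving 23 weeks.
S2 is off the critical path — its longest chain is 21 weeks, giving 2 of slack.
Now S2→S3→S6 = 13+4+8 = 25 is longest, so the finish becomes 25 weeks.
Change in finish: 25 − 23 = +2 weeks.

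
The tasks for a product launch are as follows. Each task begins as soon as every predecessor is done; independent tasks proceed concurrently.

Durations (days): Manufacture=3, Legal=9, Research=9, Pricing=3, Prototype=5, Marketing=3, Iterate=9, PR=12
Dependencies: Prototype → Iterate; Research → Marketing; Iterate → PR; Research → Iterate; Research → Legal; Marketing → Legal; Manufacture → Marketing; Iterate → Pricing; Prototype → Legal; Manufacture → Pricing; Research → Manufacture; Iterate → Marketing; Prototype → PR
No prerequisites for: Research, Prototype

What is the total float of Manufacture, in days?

Research→Iterate→Marketing→Legal = 9+9+3+9 = 30 sets the makespan at 30 days.
The longest chain containing Manufacture totals 24 days.
Slack of Manufacture = 15 − 9 = 6 days.

6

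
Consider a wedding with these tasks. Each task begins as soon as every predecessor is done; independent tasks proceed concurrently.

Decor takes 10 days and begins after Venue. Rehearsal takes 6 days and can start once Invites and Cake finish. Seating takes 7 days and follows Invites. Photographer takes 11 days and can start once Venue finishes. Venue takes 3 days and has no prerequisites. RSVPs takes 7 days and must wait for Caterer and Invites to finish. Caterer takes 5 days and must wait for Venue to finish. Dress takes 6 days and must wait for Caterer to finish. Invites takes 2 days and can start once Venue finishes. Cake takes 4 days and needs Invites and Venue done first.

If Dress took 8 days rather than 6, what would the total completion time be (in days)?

16

The binding path is Venue→Caterer→RSVPs = 3+5+7 = 15; finish at 15 days.
The longest path through Dress is only 14 days, so Dress has float 1.
New critical path: Venue→Caterer→Dress = 3+5+8 = 16 ⇒ 16 days.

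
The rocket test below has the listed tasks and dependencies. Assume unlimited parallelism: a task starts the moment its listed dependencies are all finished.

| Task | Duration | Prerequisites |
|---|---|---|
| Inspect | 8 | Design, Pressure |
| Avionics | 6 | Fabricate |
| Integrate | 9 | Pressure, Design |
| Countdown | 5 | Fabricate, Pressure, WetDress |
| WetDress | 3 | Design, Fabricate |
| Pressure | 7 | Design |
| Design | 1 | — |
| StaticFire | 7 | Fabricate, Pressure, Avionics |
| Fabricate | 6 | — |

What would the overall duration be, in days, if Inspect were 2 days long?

Baseline: Fabricate→Avionics→StaticFire = 6+6+7 = 19 → 19 days.
Inspect has 3 days of float (longest path through it is 16).
No other chain overtakes it, so the finish is 19 days.

19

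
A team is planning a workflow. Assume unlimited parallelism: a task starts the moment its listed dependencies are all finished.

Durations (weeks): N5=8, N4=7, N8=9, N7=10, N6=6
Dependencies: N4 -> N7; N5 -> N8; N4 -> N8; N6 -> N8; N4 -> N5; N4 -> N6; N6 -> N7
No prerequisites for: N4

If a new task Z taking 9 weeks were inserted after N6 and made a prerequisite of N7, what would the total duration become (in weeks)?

Originally the plan takes 24 weeks.
With Z inserted, N7 now waits for max(N6, N4, Z).
New critical path: N4→N6→Z→N7 = 7+6+9+10 = 32 ⇒ 32 weeks.

32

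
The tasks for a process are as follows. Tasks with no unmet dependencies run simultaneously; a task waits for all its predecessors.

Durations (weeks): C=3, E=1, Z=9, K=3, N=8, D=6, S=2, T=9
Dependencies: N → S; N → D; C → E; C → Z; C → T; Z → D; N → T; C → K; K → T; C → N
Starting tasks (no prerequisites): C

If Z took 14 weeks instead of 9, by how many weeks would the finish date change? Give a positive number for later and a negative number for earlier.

3

Actual critical path: C→N→T = 3+8+9 = 20 ⇒ 20 weeks.
Z has 2 weeks of float (longest path through it is 18).
New critical path: C→Z→D = 3+14+6 = 23 ⇒ 23 weeks.
Change in finish: 23 − 20 = +3 weeks.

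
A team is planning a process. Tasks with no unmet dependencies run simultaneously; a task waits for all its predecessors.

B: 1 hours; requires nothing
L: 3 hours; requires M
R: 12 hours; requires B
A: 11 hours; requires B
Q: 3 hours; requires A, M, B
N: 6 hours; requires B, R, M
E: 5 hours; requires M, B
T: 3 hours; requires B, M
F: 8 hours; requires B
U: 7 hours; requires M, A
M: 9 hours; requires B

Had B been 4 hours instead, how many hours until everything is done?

22

Actual critical path: B→R→N = 1+12+6 = 19 ⇒ 19 hours.
Since B is critical, the +3 change carries straight to that chain (now 22 hours).
No other chain overtakes it, so the finish is 22 hours.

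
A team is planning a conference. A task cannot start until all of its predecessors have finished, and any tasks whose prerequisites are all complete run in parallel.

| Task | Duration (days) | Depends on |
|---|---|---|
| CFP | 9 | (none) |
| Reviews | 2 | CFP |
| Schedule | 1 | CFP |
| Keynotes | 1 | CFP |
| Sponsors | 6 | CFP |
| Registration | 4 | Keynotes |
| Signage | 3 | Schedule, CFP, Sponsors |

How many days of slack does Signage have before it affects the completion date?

CFP→Sponsors→Signage = 9+6+3 = 18 sets the makespan at 18 days.
Longest path through Signage: 18 days (earliest finish 18, latest finish 18).
Slack of Signage = 15 − 15 = 0 days.

0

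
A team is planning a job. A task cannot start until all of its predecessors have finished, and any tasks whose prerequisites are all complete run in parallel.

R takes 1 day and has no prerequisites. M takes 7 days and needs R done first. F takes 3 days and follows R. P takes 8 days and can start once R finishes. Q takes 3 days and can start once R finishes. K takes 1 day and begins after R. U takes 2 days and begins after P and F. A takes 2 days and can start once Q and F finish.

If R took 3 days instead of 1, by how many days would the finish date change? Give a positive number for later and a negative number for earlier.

Critical path before the change: R→P→U = 1+8+2 = 11 giving 11 days.
R is on the critical path; changing it to 3 makes that path 13 days.
That remains the longest chain; total 13 days.
Change in finish: 13 − 11 = +2 days.

2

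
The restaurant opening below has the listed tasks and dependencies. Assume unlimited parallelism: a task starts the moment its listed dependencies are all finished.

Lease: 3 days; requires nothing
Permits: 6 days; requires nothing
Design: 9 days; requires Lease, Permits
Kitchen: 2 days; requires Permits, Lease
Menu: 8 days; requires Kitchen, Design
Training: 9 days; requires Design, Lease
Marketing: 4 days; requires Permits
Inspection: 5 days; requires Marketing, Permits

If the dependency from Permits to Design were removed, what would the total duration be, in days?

21

Original critical path: Permits→Design→Training = 6+9+9 = 24 ⇒ 24 days.
Without Permits→Design, Design's earliest start moves from 6 to 3.
New critical path: Lease→Design→Training = 3+9+9 = 21 ⇒ 21 days.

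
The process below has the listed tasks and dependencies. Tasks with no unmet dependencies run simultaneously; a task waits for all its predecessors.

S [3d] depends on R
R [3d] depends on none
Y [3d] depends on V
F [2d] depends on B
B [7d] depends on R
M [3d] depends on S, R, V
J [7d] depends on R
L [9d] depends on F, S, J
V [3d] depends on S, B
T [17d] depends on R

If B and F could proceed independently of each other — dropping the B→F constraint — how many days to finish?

20

Before: longest chain R→B→F→L = 3+7+2+9 = 21, finish 21.
Without B→F, F's earliest start moves from 10 to 0.
The longest chain is now R→T = 3+17 = 20, so the project takes 20 days.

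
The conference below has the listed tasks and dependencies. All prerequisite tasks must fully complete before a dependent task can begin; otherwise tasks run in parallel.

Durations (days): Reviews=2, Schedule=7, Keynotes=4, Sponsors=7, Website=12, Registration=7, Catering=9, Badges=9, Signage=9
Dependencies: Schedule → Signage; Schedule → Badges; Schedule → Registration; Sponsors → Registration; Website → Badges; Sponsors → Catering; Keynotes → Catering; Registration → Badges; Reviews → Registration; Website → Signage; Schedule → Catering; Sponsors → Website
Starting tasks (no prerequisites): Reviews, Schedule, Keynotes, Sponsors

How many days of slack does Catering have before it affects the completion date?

Sponsors→Website→Badges = 7+12+9 = 28 sets the makespan at 28 days.
Longest path through Catering: 16 days (earliest finish 16, latest finish 28).
Slack of Catering = 19 − 7 = 12 days.

12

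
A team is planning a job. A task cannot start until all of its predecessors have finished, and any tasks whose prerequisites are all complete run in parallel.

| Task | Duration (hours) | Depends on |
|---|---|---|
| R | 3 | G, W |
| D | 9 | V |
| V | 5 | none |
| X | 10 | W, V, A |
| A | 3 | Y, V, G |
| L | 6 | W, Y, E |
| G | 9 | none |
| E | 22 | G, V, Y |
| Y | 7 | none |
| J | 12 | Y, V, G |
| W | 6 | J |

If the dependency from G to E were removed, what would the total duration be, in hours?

Original critical path: G→J→W→X = 9+12+6+10 = 37 ⇒ 37 hours.
Without G→E, E's earliest start moves from 9 to 7.
The longest chain is now G→J→W→X = 9+12+6+10 = 37, so the schedule takes 37 hours.

37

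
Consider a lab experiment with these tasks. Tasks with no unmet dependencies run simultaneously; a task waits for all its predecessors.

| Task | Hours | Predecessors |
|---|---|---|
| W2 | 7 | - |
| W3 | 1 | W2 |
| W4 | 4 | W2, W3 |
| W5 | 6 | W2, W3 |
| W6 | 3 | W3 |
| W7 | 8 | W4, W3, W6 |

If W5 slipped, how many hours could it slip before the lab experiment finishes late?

6

W2→W3→W4→W7 = 7+1+4+8 = 20 sets the makespan at 20 hours.
Longest path through W5: 14 hours (earliest finish 14, latest finish 20).
Float = 20 − 14 = 6.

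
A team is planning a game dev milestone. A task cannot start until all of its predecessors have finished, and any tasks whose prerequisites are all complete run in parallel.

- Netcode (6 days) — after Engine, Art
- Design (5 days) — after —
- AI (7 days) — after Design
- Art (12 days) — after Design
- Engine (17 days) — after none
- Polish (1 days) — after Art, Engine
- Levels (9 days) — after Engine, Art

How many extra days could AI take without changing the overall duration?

14

The longest chain is Design→Art→Levels = 5+12+9 = 26; overall finish 26 days.
Longest path through AI: 12 days (earliest finish 12, latest finish 26).
So AI can slip 26 − 12 = 14 days.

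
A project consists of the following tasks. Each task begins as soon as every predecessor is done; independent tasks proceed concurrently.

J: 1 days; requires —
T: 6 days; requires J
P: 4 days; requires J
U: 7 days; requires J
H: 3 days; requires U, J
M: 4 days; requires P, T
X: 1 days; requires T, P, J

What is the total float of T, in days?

0

J→T→M = 1+6+4 = 11 sets the makespan at 11 days.
T finishes as early as 7 and must finish by 7.
So T can slip 7 − 7 = 0 days.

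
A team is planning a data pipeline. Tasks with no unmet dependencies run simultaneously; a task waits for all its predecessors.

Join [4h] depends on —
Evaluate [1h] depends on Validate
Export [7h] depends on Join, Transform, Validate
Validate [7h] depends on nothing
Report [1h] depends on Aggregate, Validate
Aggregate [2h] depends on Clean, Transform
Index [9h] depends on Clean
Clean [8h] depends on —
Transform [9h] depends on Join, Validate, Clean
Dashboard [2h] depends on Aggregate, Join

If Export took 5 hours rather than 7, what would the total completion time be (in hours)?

22

Critical path before the change: Clean→Transform→Export = 8+9+7 = 24 giving 24 hours.
Since Export is critical, the -2 change carries straight to that chain (now 22 hours).
No other chain overtakes it, so the finish is 22 hours.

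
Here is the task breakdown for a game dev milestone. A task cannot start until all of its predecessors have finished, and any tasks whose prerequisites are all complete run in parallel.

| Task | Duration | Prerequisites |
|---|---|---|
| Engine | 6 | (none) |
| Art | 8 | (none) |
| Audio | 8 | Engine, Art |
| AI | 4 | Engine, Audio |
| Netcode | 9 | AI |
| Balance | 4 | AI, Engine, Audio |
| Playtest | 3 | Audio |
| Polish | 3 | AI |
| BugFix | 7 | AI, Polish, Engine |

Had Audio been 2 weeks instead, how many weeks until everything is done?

24

Critical path before the change: Art→Audio→AI→Polish→BugFix = 8+8+4+3+7 = 30 giving 30 weeks.
Audio lies on that path, so at 2 weeks the path becomes 24 weeks.
No other chain overtakes it, so the finish is 24 weeks.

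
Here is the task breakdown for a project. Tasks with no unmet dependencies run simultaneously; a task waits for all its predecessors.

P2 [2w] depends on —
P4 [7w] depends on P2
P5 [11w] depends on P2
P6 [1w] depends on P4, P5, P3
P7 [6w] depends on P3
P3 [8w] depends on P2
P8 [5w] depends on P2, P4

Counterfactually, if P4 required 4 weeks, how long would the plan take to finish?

Critical path before the change: P2→P3→P7 = 2+8+6 = 16 giving 16 weeks.
P4 has 2 weeks of float (longest path through it is 14).
No other chain overtakes it, so the finish is 16 weeks.

16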